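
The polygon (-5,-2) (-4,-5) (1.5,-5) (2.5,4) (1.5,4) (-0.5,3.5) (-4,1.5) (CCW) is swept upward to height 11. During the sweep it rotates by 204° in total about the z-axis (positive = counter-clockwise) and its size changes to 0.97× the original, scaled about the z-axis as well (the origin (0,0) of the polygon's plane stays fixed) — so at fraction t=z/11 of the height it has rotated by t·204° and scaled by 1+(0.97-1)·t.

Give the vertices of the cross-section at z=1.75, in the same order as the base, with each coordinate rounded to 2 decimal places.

t = z/height = 1.75/11 = 0.159091
s = 1 + (scale-1)·z/height = 1 + (0.97-1)·1.75/11 = 0.995227
θ = twist·z/height = 204°·1.75/11 = 32.4545° = 0.566439 rad
cos θ = 0.843817, sin θ = 0.536630 (intermediates below are computed at full precision and shown rounded to 5 d.p.)
v1: (-5,-2) → rotate → (-3.14583,-4.37079) → ×s → (-3.13081,-4.34993) → (-3.13,-4.35)
v2: (-4,-5) → rotate → (-0.69212,-6.36561) → ×s → (-0.68881,-6.33523) → (-0.69,-6.34)
v3: (1.5,-5) → rotate → (3.94888,-3.41414) → ×s → (3.93003,-3.39785) → (3.93,-3.40)
v4: (2.5,4) → rotate → (-0.03698,4.71685) → ×s → (-0.03680,4.69433) → (-0.04,4.69)
v5: (1.5,4) → rotate → (-0.88080,4.18022) → ×s → (-0.87659,4.16026) → (-0.88,4.16)
v6: (-0.5,3.5) → rotate → (-2.30011,2.68505) → ×s → (-2.28914,2.67223) → (-2.29,2.67)
v7: (-4,1.5) → rotate → (-4.18022,-0.88080) → ×s → (-4.16026,-0.87659) → (-4.16,-0.88)

Cross-section at z=1.75: (-3.13,-4.35) (-0.69,-6.34) (3.93,-3.40) (-0.04,4.69) (-0.88,4.16) (-2.29,2.67) (-4.16,-0.88)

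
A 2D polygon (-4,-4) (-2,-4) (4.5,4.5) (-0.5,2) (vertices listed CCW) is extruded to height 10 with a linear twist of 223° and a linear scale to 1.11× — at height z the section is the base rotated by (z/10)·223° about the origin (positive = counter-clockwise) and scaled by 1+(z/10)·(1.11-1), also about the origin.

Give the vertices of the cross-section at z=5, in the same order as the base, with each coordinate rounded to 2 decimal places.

t = z/height = 5/10 = 0.5
s = 1 + (scale-1)·z/height = 1 + (1.11-1)·5/10 = 1.055000
θ = twist·z/height = 223°·5/10 = 111.5000° = 1.946042 rad
cos θ = -0.366501, sin θ = 0.930418 (intermediates below are computed at full precision and shown rounded to 5 d.p.)
v1: (-4,-4) → rotate → (5.18768,-2.25567) → ×s → (5.47300,-2.37973) → (5.47,-2.38)
v2: (-2,-4) → rotate → (4.45467,-0.39483) → ×s → (4.69968,-0.41655) → (4.70,-0.42)
v3: (4.5,4.5) → rotate → (-5.83613,2.53762) → ×s → (-6.15712,2.67719) → (-6.16,2.68)
v4: (-0.5,2) → rotate → (-1.67758,-1.19821) → ×s → (-1.76985,-1.26411) → (-1.77,-1.26)

Cross-section at z=5: (5.47,-2.38) (4.70,-0.42) (-6.16,2.68) (-1.77,-1.26)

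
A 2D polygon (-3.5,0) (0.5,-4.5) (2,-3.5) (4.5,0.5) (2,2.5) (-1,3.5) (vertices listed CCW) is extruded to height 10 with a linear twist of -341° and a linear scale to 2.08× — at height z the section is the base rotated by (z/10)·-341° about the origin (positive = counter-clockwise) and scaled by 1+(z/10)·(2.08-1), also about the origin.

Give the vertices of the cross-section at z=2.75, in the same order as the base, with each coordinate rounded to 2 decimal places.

t = z/height = 2.75/10 = 0.275
s = 1 + (scale-1)·z/height = 1 + (2.08-1)·2.75/10 = 1.297000
θ = twist·z/height = -341°·2.75/10 = -93.7750° = -1.636683 rad
cos θ = -0.065839, sin θ = -0.997830 (intermediates below are computed at full precision and shown rounded to 5 d.p.)
v1: (-3.5,0) → rotate → (0.23043,3.49241) → ×s → (0.29887,4.52965) → (0.30,4.53)
v2: (0.5,-4.5) → rotate → (-4.52316,-0.20264) → ×s → (-5.86653,-0.26283) → (-5.87,-0.26)
v3: (2,-3.5) → rotate → (-3.62408,-1.76523) → ×s → (-4.70044,-2.28950) → (-4.70,-2.29)
v4: (4.5,0.5) → rotate → (0.20264,-4.52316) → ×s → (0.26283,-5.86653) → (0.26,-5.87)
v5: (2,2.5) → rotate → (2.36290,-2.16026) → ×s → (3.06468,-2.80185) → (3.06,-2.80)
v6: (-1,3.5) → rotate → (3.55824,0.76740) → ×s → (4.61504,0.99531) → (4.62,1.00)

Cross-section at z=2.75: (0.30,4.53) (-5.87,-0.26) (-4.70,-2.29) (0.26,-5.87) (3.06,-2.80) (4.62,1.00)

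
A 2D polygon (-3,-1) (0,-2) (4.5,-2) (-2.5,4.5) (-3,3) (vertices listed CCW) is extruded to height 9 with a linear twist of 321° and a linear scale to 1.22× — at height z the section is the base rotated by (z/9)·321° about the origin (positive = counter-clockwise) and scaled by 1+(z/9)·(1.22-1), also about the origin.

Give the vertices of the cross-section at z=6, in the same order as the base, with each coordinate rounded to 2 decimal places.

t = z/height = 6/9 = 0.666667
s = 1 + (scale-1)·z/height = 1 + (1.22-1)·6/9 = 1.146667
θ = twist·z/height = 321°·6/9 = 214.0000° = 3.735005 rad
cos θ = -0.829038, sin θ = -0.559193 (intermediates below are computed at full precision and shown rounded to 5 d.p.)
v1: (-3,-1) → rotate → (1.92792,2.50662) → ×s → (2.21068,2.87425) → (2.21,2.87)
v2: (0,-2) → rotate → (-1.11839,1.65808) → ×s → (-1.28242,1.90126) → (-1.28,1.90)
v3: (4.5,-2) → rotate → (-4.84905,-0.85829) → ×s → (-5.56025,-0.98418) → (-5.56,-0.98)
v4: (-2.5,4.5) → rotate → (4.58896,-2.33269) → ×s → (5.26201,-2.67481) → (5.26,-2.67)
v5: (-3,3) → rotate → (4.16469,-0.80953) → ×s → (4.77551,-0.92827) → (4.78,-0.93)

Cross-section at z=6: (2.21,2.87) (-1.28,1.90) (-5.56,-0.98) (5.26,-2.67) (4.78,-0.93)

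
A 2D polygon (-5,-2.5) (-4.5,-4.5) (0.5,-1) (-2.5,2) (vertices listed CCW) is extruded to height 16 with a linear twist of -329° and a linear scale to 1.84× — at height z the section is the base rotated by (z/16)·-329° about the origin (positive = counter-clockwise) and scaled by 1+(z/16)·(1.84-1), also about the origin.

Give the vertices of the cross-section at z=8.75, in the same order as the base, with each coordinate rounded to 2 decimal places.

t = z/height = 8.75/16 = 0.546875
s = 1 + (scale-1)·z/height = 1 + (1.84-1)·8.75/16 = 1.459375
θ = twist·z/height = -329°·8.75/16 = -179.9219° = -3.140229 rad
cos θ = -0.999999, sin θ = -0.001364 (intermediates below are computed at full precision and shown rounded to 5 d.p.)
v1: (-5,-2.5) → rotate → (4.99659,2.50682) → ×s → (7.29189,3.65838) → (7.29,3.66)
v2: (-4.5,-4.5) → rotate → (4.49386,4.50613) → ×s → (6.55823,6.57614) → (6.56,6.58)
v3: (0.5,-1) → rotate → (-0.50136,0.99932) → ×s → (-0.73168,1.45838) → (-0.73,1.46)
v4: (-2.5,2) → rotate → (2.50272,-1.99659) → ×s → (3.65241,-2.91377) → (3.65,-2.91)

Cross-section at z=8.75: (7.29,3.66) (6.56,6.58) (-0.73,1.46) (3.65,-2.91)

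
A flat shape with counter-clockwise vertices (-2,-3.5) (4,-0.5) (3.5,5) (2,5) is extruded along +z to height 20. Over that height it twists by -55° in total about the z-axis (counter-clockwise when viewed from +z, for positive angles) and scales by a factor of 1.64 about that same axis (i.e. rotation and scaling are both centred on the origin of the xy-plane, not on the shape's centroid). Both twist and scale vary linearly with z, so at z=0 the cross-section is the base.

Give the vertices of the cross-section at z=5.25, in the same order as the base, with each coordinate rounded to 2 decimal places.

t = z/height = 5.25/20 = 0.2625
s = 1 + (scale-1)·z/height = 1 + (1.64-1)·5.25/20 = 1.168000
θ = twist·z/height = -55°·5.25/20 = -14.4375° = -0.251982 rad
cos θ = 0.968420, sin θ = -0.249324 (intermediates below are computed at full precision and shown rounded to 5 d.p.)
v1: (-2,-3.5) → rotate → (-2.80947,-2.89082) → ×s → (-3.28147,-3.37648) → (-3.28,-3.38)
v2: (4,-0.5) → rotate → (3.74902,-1.48151) → ×s → (4.37885,-1.73040) → (4.38,-1.73)
v3: (3.5,5) → rotate → (4.63609,3.96947) → ×s → (5.41495,4.63634) → (5.41,4.64)
v4: (2,5) → rotate → (3.18346,4.34345) → ×s → (3.71828,5.07315) → (3.72,5.07)

Cross-section at z=5.25: (-3.28,-3.38) (4.38,-1.73) (5.41,4.64) (3.72,5.07)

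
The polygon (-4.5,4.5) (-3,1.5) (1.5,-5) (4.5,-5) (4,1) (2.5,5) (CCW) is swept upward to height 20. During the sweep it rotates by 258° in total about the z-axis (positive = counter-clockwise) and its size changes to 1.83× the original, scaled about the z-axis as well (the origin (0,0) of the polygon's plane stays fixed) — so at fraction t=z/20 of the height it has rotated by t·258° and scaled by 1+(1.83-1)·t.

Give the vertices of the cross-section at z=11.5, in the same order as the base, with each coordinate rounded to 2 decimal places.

t = z/height = 11.5/20 = 0.575
s = 1 + (scale-1)·z/height = 1 + (1.83-1)·11.5/20 = 1.477250
θ = twist·z/height = 258°·11.5/20 = 148.3500° = 2.589196 rad
cos θ = -0.851269, sin θ = 0.524729 (intermediates below are computed at full precision and shown rounded to 5 d.p.)
v1: (-4.5,4.5) → rotate → (1.46943,-6.19199) → ×s → (2.17072,-9.14712) → (2.17,-9.15)
v2: (-3,1.5) → rotate → (1.76671,-2.85109) → ×s → (2.60988,-4.21177) → (2.61,-4.21)
v3: (1.5,-5) → rotate → (1.34674,5.04344) → ×s → (1.98947,7.45042) → (1.99,7.45)
v4: (4.5,-5) → rotate → (-1.20707,6.61763) → ×s → (-1.78314,9.77589) → (-1.78,9.78)
v5: (4,1) → rotate → (-3.92981,1.24765) → ×s → (-5.80531,1.84309) → (-5.81,1.84)
v6: (2.5,5) → rotate → (-4.75182,-2.94452) → ×s → (-7.01962,-4.34980) → (-7.02,-4.35)

Cross-section at z=11.5: (2.17,-9.15) (2.61,-4.21) (1.99,7.45) (-1.78,9.78) (-5.81,1.84) (-7.02,-4.35)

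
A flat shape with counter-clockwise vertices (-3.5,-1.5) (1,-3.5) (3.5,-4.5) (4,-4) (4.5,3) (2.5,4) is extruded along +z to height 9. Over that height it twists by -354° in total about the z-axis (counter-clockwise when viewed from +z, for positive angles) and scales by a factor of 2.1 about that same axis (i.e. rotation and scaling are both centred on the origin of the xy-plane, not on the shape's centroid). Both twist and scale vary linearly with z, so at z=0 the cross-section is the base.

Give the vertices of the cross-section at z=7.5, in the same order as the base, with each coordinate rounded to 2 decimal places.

t = z/height = 7.5/9 = 0.833333
s = 1 + (scale-1)·z/height = 1 + (2.1-1)·7.5/9 = 1.916667
θ = twist·z/height = -354°·7.5/9 = -295.0000° = -5.148721 rad
cos θ = 0.422618, sin θ = 0.906308 (intermediates below are computed at full precision and shown rounded to 5 d.p.)
v1: (-3.5,-1.5) → rotate → (-0.11970,-3.80600) → ×s → (-0.22943,-7.29484) → (-0.23,-7.29)
v2: (1,-3.5) → rotate → (3.59470,-0.57286) → ×s → (6.88983,-1.09797) → (6.89,-1.10)
v3: (3.5,-4.5) → rotate → (5.55755,1.27030) → ×s → (10.65197,2.43473) → (10.65,2.43)
v4: (4,-4) → rotate → (5.31570,1.93476) → ×s → (10.18843,3.70829) → (10.19,3.71)
v5: (4.5,3) → rotate → (-0.81714,5.34624) → ×s → (-1.56619,10.24696) → (-1.57,10.25)
v6: (2.5,4) → rotate → (-2.56869,3.95624) → ×s → (-4.92331,7.58280) → (-4.92,7.58)

Cross-section at z=7.5: (-0.23,-7.29) (6.89,-1.10) (10.65,2.43) (10.19,3.71) (-1.57,10.25) (-4.92,7.58)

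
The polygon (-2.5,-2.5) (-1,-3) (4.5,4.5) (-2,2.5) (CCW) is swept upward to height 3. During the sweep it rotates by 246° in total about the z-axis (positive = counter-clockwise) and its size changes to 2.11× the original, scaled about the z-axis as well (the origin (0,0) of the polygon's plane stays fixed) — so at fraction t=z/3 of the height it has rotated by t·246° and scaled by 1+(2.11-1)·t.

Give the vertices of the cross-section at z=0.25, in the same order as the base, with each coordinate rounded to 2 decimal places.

t = z/height = 0.25/3 = 0.0833333
s = 1 + (scale-1)·z/height = 1 + (2.11-1)·0.25/3 = 1.092500
θ = twist·z/height = 246°·0.25/3 = 20.5000° = 0.357792 rad
cos θ = 0.936672, sin θ = 0.350207 (intermediates below are computed at full precision and shown rounded to 5 d.p.)
v1: (-2.5,-2.5) → rotate → (-1.46616,-3.21720) → ×s → (-1.60178,-3.51479) → (-1.60,-3.51)
v2: (-1,-3) → rotate → (0.11395,-3.16022) → ×s → (0.12449,-3.45254) → (0.12,-3.45)
v3: (4.5,4.5) → rotate → (2.63909,5.79096) → ×s → (2.88321,6.32662) → (2.88,6.33)
v4: (-2,2.5) → rotate → (-2.74886,1.64127) → ×s → (-3.00313,1.79308) → (-3.00,1.79)

Cross-section at z=0.25: (-1.60,-3.51) (0.12,-3.45) (2.88,6.33) (-3.00,1.79)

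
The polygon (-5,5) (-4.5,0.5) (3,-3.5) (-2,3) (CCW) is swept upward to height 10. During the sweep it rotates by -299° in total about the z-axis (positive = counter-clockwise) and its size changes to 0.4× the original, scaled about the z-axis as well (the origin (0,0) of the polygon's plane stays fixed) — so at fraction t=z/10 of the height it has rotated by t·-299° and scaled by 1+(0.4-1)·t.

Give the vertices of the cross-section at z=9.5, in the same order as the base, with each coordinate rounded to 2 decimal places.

Cross-section at z=9.5: (-2.61,-1.56) (-0.68,-1.82) (1.77,0.89) (-1.46,-0.52)

t = z/height = 9.5/10 = 0.95
s = 1 + (scale-1)·z/height = 1 + (0.4-1)·9.5/10 = 0.430000
θ = twist·z/height = -299°·9.5/10 = -284.0500° = -4.957608 rad
cos θ = 0.242769, sin θ = 0.970084 (intermediates below are computed at full precision and shown rounded to 5 d.p.)
v1: (-5,5) → rotate → (-6.06426,-3.63658) → ×s → (-2.60763,-1.56373) → (-2.61,-1.56)
v2: (-4.5,0.5) → rotate → (-1.57750,-4.24399) → ×s → (-0.67833,-1.82492) → (-0.68,-1.82)
v3: (3,-3.5) → rotate → (4.12360,2.06056) → ×s → (1.77315,0.88604) → (1.77,0.89)
v4: (-2,3) → rotate → (-3.39579,-1.21186) → ×s → (-1.46019,-0.52110) → (-1.46,-0.52)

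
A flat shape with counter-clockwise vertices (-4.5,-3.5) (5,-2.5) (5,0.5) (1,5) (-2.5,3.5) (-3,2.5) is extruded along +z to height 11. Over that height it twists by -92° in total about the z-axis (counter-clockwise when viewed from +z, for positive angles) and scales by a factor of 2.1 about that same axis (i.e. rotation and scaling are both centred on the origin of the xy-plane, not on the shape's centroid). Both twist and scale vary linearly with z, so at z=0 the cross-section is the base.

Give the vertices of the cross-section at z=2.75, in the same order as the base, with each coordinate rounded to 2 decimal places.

t = z/height = 2.75/11 = 0.25
s = 1 + (scale-1)·z/height = 1 + (2.1-1)·2.75/11 = 1.275000
θ = twist·z/height = -92°·2.75/11 = -23.0000° = -0.401426 rad
cos θ = 0.920505, sin θ = -0.390731 (intermediates below are computed at full precision and shown rounded to 5 d.p.)
v1: (-4.5,-3.5) → rotate → (-5.50983,-1.46348) → ×s → (-7.02503,-1.86593) → (-7.03,-1.87)
v2: (5,-2.5) → rotate → (3.62570,-4.25492) → ×s → (4.62276,-5.42502) → (4.62,-5.43)
v3: (5,0.5) → rotate → (4.79789,-1.49340) → ×s → (6.11731,-1.90409) → (6.12,-1.90)
v4: (1,5) → rotate → (2.87416,4.21179) → ×s → (3.66455,5.37004) → (3.66,5.37)
v5: (-2.5,3.5) → rotate → (-0.93370,4.19859) → ×s → (-1.19047,5.35321) → (-1.19,5.35)
v6: (-3,2.5) → rotate → (-1.78469,3.47346) → ×s → (-2.27548,4.42866) → (-2.28,4.43)

Cross-section at z=2.75: (-7.03,-1.87) (4.62,-5.43) (6.12,-1.90) (3.66,5.37) (-1.19,5.35) (-2.28,4.43)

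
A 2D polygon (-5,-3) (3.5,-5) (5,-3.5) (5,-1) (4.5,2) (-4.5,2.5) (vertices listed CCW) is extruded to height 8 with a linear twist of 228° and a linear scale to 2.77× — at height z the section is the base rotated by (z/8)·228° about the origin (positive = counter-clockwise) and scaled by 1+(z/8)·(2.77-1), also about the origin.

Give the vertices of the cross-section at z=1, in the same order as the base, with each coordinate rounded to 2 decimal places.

Cross-section at z=1: (-3.62,-6.13) (6.67,-3.33) (7.41,-0.84) (5.95,1.84) (3.66,4.77) (-6.29,0.06)

t = z/height = 1/8 = 0.125
s = 1 + (scale-1)·z/height = 1 + (2.77-1)·1/8 = 1.221250
θ = twist·z/height = 228°·1/8 = 28.5000° = 0.497419 rad
cos θ = 0.878817, sin θ = 0.477159 (intermediates below are computed at full precision and shown rounded to 5 d.p.)
v1: (-5,-3) → rotate → (-2.96261,-5.02225) → ×s → (-3.61809,-6.13342) → (-3.62,-6.13)
v2: (3.5,-5) → rotate → (5.46165,-2.72403) → ×s → (6.67004,-3.32672) → (6.67,-3.33)
v3: (5,-3.5) → rotate → (6.06414,-0.69007) → ×s → (7.40583,-0.84274) → (7.41,-0.84)
v4: (5,-1) → rotate → (4.87124,1.50698) → ×s → (5.94901,1.84040) → (5.95,1.84)
v5: (4.5,2) → rotate → (3.00036,3.90485) → ×s → (3.66419,4.76880) → (3.66,4.77)
v6: (-4.5,2.5) → rotate → (-5.14757,0.04983) → ×s → (-6.28647,0.06085) → (-6.29,0.06)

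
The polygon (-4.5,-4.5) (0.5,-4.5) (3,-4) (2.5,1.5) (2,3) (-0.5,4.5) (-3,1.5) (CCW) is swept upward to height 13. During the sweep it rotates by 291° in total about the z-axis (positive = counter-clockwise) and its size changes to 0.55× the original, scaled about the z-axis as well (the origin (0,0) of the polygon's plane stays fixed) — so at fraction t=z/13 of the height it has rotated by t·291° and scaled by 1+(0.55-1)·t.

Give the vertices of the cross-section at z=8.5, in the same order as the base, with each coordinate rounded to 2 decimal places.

Cross-section at z=8.5: (2.56,3.69) (-0.91,3.06) (-2.59,2.40) (-1.55,-1.36) (-1.01,-2.34) (0.91,-3.06) (2.27,-0.66)

t = z/height = 8.5/13 = 0.653846
s = 1 + (scale-1)·z/height = 1 + (0.55-1)·8.5/13 = 0.705769
θ = twist·z/height = 291°·8.5/13 = 190.2692° = 3.320825 rad
cos θ = -0.983981, sin θ = -0.178274 (intermediates below are computed at full precision and shown rounded to 5 d.p.)
v1: (-4.5,-4.5) → rotate → (3.62568,5.23015) → ×s → (2.55889,3.69128) → (2.56,3.69)
v2: (0.5,-4.5) → rotate → (-1.29422,4.33878) → ×s → (-0.91342,3.06218) → (-0.91,3.06)
v3: (3,-4) → rotate → (-3.66504,3.40110) → ×s → (-2.58667,2.40039) → (-2.59,2.40)
v4: (2.5,1.5) → rotate → (-2.19254,-1.92166) → ×s → (-1.54743,-1.35625) → (-1.55,-1.36)
v5: (2,3) → rotate → (-1.43314,-3.30849) → ×s → (-1.01147,-2.33503) → (-1.01,-2.34)
v6: (-0.5,4.5) → rotate → (1.29422,-4.33878) → ×s → (0.91342,-3.06218) → (0.91,-3.06)
v7: (-3,1.5) → rotate → (3.21935,-0.94115) → ×s → (2.27212,-0.66423) → (2.27,-0.66)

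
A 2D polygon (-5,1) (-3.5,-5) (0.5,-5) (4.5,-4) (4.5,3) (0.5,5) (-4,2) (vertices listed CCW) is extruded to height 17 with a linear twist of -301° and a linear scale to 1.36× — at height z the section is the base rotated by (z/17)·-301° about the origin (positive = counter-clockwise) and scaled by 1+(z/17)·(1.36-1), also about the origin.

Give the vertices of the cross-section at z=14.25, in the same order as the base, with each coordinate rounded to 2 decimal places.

Cross-section at z=14.25: (0.74,-6.60) (7.59,-2.36) (6.00,2.60) (3.18,7.16) (-5.50,4.39) (-6.40,-1.36) (-0.90,-5.75)

t = z/height = 14.25/17 = 0.838235
s = 1 + (scale-1)·z/height = 1 + (1.36-1)·14.25/17 = 1.301765
θ = twist·z/height = -301°·14.25/17 = -252.3088° = -4.403620 rad
cos θ = -0.303886, sin θ = 0.952708 (intermediates below are computed at full precision and shown rounded to 5 d.p.)
v1: (-5,1) → rotate → (0.56672,-5.06743) → ×s → (0.73774,-6.59660) → (0.74,-6.60)
v2: (-3.5,-5) → rotate → (5.82714,-1.81505) → ×s → (7.58557,-2.36276) → (7.59,-2.36)
v3: (0.5,-5) → rotate → (4.61160,1.99579) → ×s → (6.00322,2.59804) → (6.00,2.60)
v4: (4.5,-4) → rotate → (2.44334,5.50273) → ×s → (3.18066,7.16326) → (3.18,7.16)
v5: (4.5,3) → rotate → (-4.22561,3.37553) → ×s → (-5.50075,4.39414) → (-5.50,4.39)
v6: (0.5,5) → rotate → (-4.91548,-1.04308) → ×s → (-6.39880,-1.35784) → (-6.40,-1.36)
v7: (-4,2) → rotate → (-0.68987,-4.41861) → ×s → (-0.89805,-5.75199) → (-0.90,-5.75)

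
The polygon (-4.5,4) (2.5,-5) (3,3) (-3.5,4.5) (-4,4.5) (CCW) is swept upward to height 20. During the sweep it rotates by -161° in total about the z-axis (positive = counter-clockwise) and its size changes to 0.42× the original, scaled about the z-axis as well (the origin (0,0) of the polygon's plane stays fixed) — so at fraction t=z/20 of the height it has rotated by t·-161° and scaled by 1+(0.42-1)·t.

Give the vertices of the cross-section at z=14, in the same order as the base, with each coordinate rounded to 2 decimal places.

t = z/height = 14/20 = 0.7
s = 1 + (scale-1)·z/height = 1 + (0.42-1)·14/20 = 0.594000
θ = twist·z/height = -161°·14/20 = -112.7000° = -1.966986 rad
cos θ = -0.385906, sin θ = -0.922538 (intermediates below are computed at full precision and shown rounded to 5 d.p.)
v1: (-4.5,4) → rotate → (5.42673,2.60780) → ×s → (3.22348,1.54903) → (3.22,1.55)
v2: (2.5,-5) → rotate → (-5.57746,-0.37682) → ×s → (-3.31301,-0.22383) → (-3.31,-0.22)
v3: (3,3) → rotate → (1.60990,-3.92533) → ×s → (0.95628,-2.33165) → (0.96,-2.33)
v4: (-3.5,4.5) → rotate → (5.50209,1.49231) → ×s → (3.26824,0.88643) → (3.27,0.89)
v5: (-4,4.5) → rotate → (5.69505,1.95358) → ×s → (3.38286,1.16042) → (3.38,1.16)

Cross-section at z=14: (3.22,1.55) (-3.31,-0.22) (0.96,-2.33) (3.27,0.89) (3.38,1.16)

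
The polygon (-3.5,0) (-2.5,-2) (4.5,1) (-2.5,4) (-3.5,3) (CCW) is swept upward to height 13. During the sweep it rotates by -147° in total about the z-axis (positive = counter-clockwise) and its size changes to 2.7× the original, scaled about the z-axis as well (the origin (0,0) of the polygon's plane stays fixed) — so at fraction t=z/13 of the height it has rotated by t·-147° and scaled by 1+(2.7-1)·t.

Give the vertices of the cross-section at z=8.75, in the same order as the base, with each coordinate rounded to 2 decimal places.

t = z/height = 8.75/13 = 0.673077
s = 1 + (scale-1)·z/height = 1 + (2.7-1)·8.75/13 = 2.144231
θ = twist·z/height = -147°·8.75/13 = -98.9423° = -1.726869 rad
cos θ = -0.155440, sin θ = -0.987845 (intermediates below are computed at full precision and shown rounded to 5 d.p.)
v1: (-3.5,0) → rotate → (0.54404,3.45746) → ×s → (1.16655,7.41359) → (1.17,7.41)
v2: (-2.5,-2) → rotate → (-1.58709,2.78049) → ×s → (-3.40309,5.96202) → (-3.40,5.96)
v3: (4.5,1) → rotate → (0.28837,-4.60074) → ×s → (0.61832,-9.86506) → (0.62,-9.87)
v4: (-2.5,4) → rotate → (4.33998,1.84785) → ×s → (9.30592,3.96223) → (9.31,3.96)
v5: (-3.5,3) → rotate → (3.50758,2.99114) → ×s → (7.52105,6.41369) → (7.52,6.41)

Cross-section at z=8.75: (1.17,7.41) (-3.40,5.96) (0.62,-9.87) (9.31,3.96) (7.52,6.41)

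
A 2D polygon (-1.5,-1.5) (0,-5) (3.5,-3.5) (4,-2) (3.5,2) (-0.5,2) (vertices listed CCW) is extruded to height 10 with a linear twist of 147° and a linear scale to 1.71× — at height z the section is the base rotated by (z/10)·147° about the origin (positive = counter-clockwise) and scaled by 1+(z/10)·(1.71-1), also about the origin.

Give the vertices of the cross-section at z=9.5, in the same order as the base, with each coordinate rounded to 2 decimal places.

t = z/height = 9.5/10 = 0.95
s = 1 + (scale-1)·z/height = 1 + (1.71-1)·9.5/10 = 1.674500
θ = twist·z/height = 147°·9.5/10 = 139.6500° = 2.437352 rad
cos θ = -0.762104, sin θ = 0.647455 (intermediates below are computed at full precision and shown rounded to 5 d.p.)
v1: (-1.5,-1.5) → rotate → (2.11434,0.17197) → ×s → (3.54046,0.28797) → (3.54,0.29)
v2: (0,-5) → rotate → (3.23728,3.81052) → ×s → (5.42082,6.38071) → (5.42,6.38)
v3: (3.5,-3.5) → rotate → (-0.40127,4.93346) → ×s → (-0.67193,8.26107) → (-0.67,8.26)
v4: (4,-2) → rotate → (-1.75350,4.11403) → ×s → (-2.93624,6.88894) → (-2.94,6.89)
v5: (3.5,2) → rotate → (-3.96227,0.74189) → ×s → (-6.63483,1.24229) → (-6.63,1.24)
v6: (-0.5,2) → rotate → (-0.91386,-1.84793) → ×s → (-1.53026,-3.09437) → (-1.53,-3.09)

Cross-section at z=9.5: (3.54,0.29) (5.42,6.38) (-0.67,8.26) (-2.94,6.89) (-6.63,1.24) (-1.53,-3.09)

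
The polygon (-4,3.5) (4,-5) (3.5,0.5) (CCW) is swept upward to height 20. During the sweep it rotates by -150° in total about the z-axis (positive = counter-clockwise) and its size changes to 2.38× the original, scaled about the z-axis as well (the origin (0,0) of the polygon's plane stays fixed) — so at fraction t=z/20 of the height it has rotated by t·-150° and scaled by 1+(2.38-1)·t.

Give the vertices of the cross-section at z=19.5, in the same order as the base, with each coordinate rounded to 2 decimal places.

Cross-section at z=19.5: (12.36,-1.61) (-14.32,4.54) (-6.17,-5.54)

t = z/height = 19.5/20 = 0.975
s = 1 + (scale-1)·z/height = 1 + (2.38-1)·19.5/20 = 2.345500
θ = twist·z/height = -150°·19.5/20 = -146.2500° = -2.552544 rad
cos θ = -0.831470, sin θ = -0.555570 (intermediates below are computed at full precision and shown rounded to 5 d.p.)
v1: (-4,3.5) → rotate → (5.27037,-0.68786) → ×s → (12.36166,-1.61338) → (12.36,-1.61)
v2: (4,-5) → rotate → (-6.10373,1.93507) → ×s → (-14.31630,4.53870) → (-14.32,4.54)
v3: (3.5,0.5) → rotate → (-2.63236,-2.36023) → ×s → (-6.17420,-5.53592) → (-6.17,-5.54)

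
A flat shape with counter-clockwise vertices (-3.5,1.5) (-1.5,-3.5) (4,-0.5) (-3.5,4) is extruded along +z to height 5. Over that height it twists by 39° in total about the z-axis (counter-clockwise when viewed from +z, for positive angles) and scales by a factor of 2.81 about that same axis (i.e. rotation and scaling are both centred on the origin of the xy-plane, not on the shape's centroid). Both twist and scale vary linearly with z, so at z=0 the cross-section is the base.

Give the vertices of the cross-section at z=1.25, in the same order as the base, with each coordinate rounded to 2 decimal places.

t = z/height = 1.25/5 = 0.25
s = 1 + (scale-1)·z/height = 1 + (2.81-1)·1.25/5 = 1.452500
θ = twist·z/height = 39°·1.25/5 = 9.7500° = 0.170170 rad
cos θ = 0.985556, sin θ = 0.169350 (intermediates below are computed at full precision and shown rounded to 5 d.p.)
v1: (-3.5,1.5) → rotate → (-3.70347,0.88561) → ×s → (-5.37929,1.28635) → (-5.38,1.29)
v2: (-1.5,-3.5) → rotate → (-0.88561,-3.70347) → ×s → (-1.28635,-5.37929) → (-1.29,-5.38)
v3: (4,-0.5) → rotate → (4.02690,0.18462) → ×s → (5.84907,0.26816) → (5.85,0.27)
v4: (-3.5,4) → rotate → (-4.12684,3.34950) → ×s → (-5.99424,4.86515) → (-5.99,4.87)

Cross-section at z=1.25: (-5.38,1.29) (-1.29,-5.38) (5.85,0.27) (-5.99,4.87)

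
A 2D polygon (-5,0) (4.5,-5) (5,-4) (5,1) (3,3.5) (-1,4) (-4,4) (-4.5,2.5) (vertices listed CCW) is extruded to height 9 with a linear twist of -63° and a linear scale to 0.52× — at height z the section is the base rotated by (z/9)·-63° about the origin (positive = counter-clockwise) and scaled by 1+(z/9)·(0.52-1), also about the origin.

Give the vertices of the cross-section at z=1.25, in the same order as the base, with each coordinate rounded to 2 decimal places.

t = z/height = 1.25/9 = 0.138889
s = 1 + (scale-1)·z/height = 1 + (0.52-1)·1.25/9 = 0.933333
θ = twist·z/height = -63°·1.25/9 = -8.7500° = -0.152716 rad
cos θ = 0.988362, sin θ = -0.152123 (intermediates below are computed at full precision and shown rounded to 5 d.p.)
v1: (-5,0) → rotate → (-4.94181,0.76062) → ×s → (-4.61235,0.70991) → (-4.61,0.71)
v2: (4.5,-5) → rotate → (3.68701,-5.62636) → ×s → (3.44121,-5.25127) → (3.44,-5.25)
v3: (5,-4) → rotate → (4.33331,-4.71406) → ×s → (4.04443,-4.39979) → (4.04,-4.40)
v4: (5,1) → rotate → (5.09393,0.22774) → ×s → (4.75434,0.21256) → (4.75,0.21)
v5: (3,3.5) → rotate → (3.49752,3.00290) → ×s → (3.26435,2.80270) → (3.26,2.80)
v6: (-1,4) → rotate → (-0.37987,4.10557) → ×s → (-0.35454,3.83186) → (-0.35,3.83)
v7: (-4,4) → rotate → (-3.34495,4.56194) → ×s → (-3.12196,4.25781) → (-3.12,4.26)
v8: (-4.5,2.5) → rotate → (-4.06732,3.15546) → ×s → (-3.79616,2.94510) → (-3.80,2.95)

Cross-section at z=1.25: (-4.61,0.71) (3.44,-5.25) (4.04,-4.40) (4.75,0.21) (3.26,2.80) (-0.35,3.83) (-3.12,4.26) (-3.80,2.95)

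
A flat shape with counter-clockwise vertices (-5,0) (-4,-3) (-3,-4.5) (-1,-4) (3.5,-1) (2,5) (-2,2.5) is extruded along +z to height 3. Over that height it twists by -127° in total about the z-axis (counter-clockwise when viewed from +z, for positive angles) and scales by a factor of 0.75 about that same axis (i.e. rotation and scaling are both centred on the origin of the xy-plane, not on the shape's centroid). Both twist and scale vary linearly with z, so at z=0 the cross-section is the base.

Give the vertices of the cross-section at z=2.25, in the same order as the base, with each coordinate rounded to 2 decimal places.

Cross-section at z=2.25: (0.37,4.05) (-2.13,3.46) (-3.42,2.76) (-3.16,1.11) (-1.07,-2.76) (3.90,-1.99) (2.17,1.43)

t = z/height = 2.25/3 = 0.75
s = 1 + (scale-1)·z/height = 1 + (0.75-1)·2.25/3 = 0.812500
θ = twist·z/height = -127°·2.25/3 = -95.2500° = -1.662426 rad
cos θ = -0.091502, sin θ = -0.995805 (intermediates below are computed at full precision and shown rounded to 5 d.p.)
v1: (-5,0) → rotate → (0.45751,4.97902) → ×s → (0.37173,4.04546) → (0.37,4.05)
v2: (-4,-3) → rotate → (-2.62141,4.25772) → ×s → (-2.12989,3.45940) → (-2.13,3.46)
v3: (-3,-4.5) → rotate → (-4.20662,3.39917) → ×s → (-3.41788,2.76183) → (-3.42,2.76)
v4: (-1,-4) → rotate → (-3.89172,1.36181) → ×s → (-3.16202,1.10647) → (-3.16,1.11)
v5: (3.5,-1) → rotate → (-1.31606,-3.39382) → ×s → (-1.06930,-2.75748) → (-1.07,-2.76)
v6: (2,5) → rotate → (4.79602,-2.44912) → ×s → (3.89677,-1.98991) → (3.90,-1.99)
v7: (-2,2.5) → rotate → (2.67252,1.76286) → ×s → (2.17142,1.43232) → (2.17,1.43)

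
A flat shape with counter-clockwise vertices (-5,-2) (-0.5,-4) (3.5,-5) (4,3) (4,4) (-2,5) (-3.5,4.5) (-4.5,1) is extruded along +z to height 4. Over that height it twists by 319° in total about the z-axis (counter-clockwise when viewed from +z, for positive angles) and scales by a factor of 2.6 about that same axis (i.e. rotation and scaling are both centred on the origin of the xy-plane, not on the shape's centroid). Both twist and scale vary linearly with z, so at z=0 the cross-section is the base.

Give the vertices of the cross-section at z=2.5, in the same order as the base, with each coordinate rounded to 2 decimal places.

t = z/height = 2.5/4 = 0.625
s = 1 + (scale-1)·z/height = 1 + (2.6-1)·2.5/4 = 2.000000
θ = twist·z/height = 319°·2.5/4 = 199.3750° = 3.479750 rad
cos θ = -0.943368, sin θ = -0.331750 (intermediates below are computed at full precision and shown rounded to 5 d.p.)
v1: (-5,-2) → rotate → (4.05334,3.54548) → ×s → (8.10668,7.09097) → (8.11,7.09)
v2: (-0.5,-4) → rotate → (-0.85531,3.93934) → ×s → (-1.71063,7.87869) → (-1.71,7.88)
v3: (3.5,-5) → rotate → (-4.96053,3.55571) → ×s → (-9.92107,7.11143) → (-9.92,7.11)
v4: (4,3) → rotate → (-2.77822,-4.15710) → ×s → (-5.55644,-8.31420) → (-5.56,-8.31)
v5: (4,4) → rotate → (-2.44647,-5.10047) → ×s → (-4.89294,-10.20094) → (-4.89,-10.20)
v6: (-2,5) → rotate → (3.54548,-4.05334) → ×s → (7.09097,-8.10668) → (7.09,-8.11)
v7: (-3.5,4.5) → rotate → (4.79466,-3.08403) → ×s → (9.58932,-6.16806) → (9.59,-6.17)
v8: (-4.5,1) → rotate → (4.57690,0.54951) → ×s → (9.15381,1.09901) → (9.15,1.10)

Cross-section at z=2.5: (8.11,7.09) (-1.71,7.88) (-9.92,7.11) (-5.56,-8.31) (-4.89,-10.20) (7.09,-8.11) (9.59,-6.17) (9.15,1.10)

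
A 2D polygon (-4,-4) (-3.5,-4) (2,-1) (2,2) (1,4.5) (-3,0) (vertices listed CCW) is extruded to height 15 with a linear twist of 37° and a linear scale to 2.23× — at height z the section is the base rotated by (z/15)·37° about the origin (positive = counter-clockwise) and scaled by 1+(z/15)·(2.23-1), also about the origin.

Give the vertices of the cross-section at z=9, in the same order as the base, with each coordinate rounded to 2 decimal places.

Cross-section at z=9: (-3.81,-9.06) (-3.01,-8.74) (3.88,-0.30) (1.90,4.53) (-1.35,7.90) (-4.83,-1.97)

t = z/height = 9/15 = 0.6
s = 1 + (scale-1)·z/height = 1 + (2.23-1)·9/15 = 1.738000
θ = twist·z/height = 37°·9/15 = 22.2000° = 0.387463 rad
cos θ = 0.925871, sin θ = 0.377841 (intermediates below are computed at full precision and shown rounded to 5 d.p.)
v1: (-4,-4) → rotate → (-2.19212,-5.21485) → ×s → (-3.80990,-9.06340) → (-3.81,-9.06)
v2: (-3.5,-4) → rotate → (-1.72918,-5.02593) → ×s → (-3.00532,-8.73506) → (-3.01,-8.74)
v3: (2,-1) → rotate → (2.22958,-0.17019) → ×s → (3.87501,-0.29579) → (3.88,-0.30)
v4: (2,2) → rotate → (1.09606,2.60742) → ×s → (1.90495,4.53170) → (1.90,4.53)
v5: (1,4.5) → rotate → (-0.77441,4.54426) → ×s → (-1.34593,7.89792) → (-1.35,7.90)
v6: (-3,0) → rotate → (-2.77761,-1.13352) → ×s → (-4.82749,-1.97006) → (-4.83,-1.97)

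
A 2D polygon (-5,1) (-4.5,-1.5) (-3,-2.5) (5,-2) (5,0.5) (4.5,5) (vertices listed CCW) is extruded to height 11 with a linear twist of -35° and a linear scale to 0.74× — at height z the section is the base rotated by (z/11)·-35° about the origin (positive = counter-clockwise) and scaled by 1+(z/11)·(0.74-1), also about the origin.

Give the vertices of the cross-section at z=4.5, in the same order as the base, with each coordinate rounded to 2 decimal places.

Cross-section at z=4.5: (-4.11,1.97) (-4.23,-0.30) (-3.15,-1.50) (3.89,-2.84) (4.44,-0.67) (5.00,3.33)

t = z/height = 4.5/11 = 0.409091
s = 1 + (scale-1)·z/height = 1 + (0.74-1)·4.5/11 = 0.893636
θ = twist·z/height = -35°·4.5/11 = -14.3182° = -0.249899 rad
cos θ = 0.968937, sin θ = -0.247307 (intermediates below are computed at full precision and shown rounded to 5 d.p.)
v1: (-5,1) → rotate → (-4.59738,2.20547) → ×s → (-4.10839,1.97089) → (-4.11,1.97)
v2: (-4.5,-1.5) → rotate → (-4.73118,-0.34053) → ×s → (-4.22795,-0.30431) → (-4.23,-0.30)
v3: (-3,-2.5) → rotate → (-3.52508,-1.68042) → ×s → (-3.15014,-1.50169) → (-3.15,-1.50)
v4: (5,-2) → rotate → (4.35007,-3.17441) → ×s → (3.88738,-2.83677) → (3.89,-2.84)
v5: (5,0.5) → rotate → (4.96834,-0.75206) → ×s → (4.43989,-0.67207) → (4.44,-0.67)
v6: (4.5,5) → rotate → (5.59675,3.73181) → ×s → (5.00146,3.33488) → (5.00,3.33)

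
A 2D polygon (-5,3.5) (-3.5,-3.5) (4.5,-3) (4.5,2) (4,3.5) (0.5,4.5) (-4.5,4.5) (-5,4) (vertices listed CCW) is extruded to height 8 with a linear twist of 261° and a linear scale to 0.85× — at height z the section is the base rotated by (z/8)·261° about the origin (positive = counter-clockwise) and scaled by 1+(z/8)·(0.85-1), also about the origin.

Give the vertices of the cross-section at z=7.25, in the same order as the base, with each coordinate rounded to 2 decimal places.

Cross-section at z=7.25: (4.91,1.94) (-0.85,4.19) (-4.31,-1.81) (-0.70,-4.20) (0.62,-4.55) (3.01,-2.50) (5.39,1.10) (5.27,1.70)

t = z/height = 7.25/8 = 0.90625
s = 1 + (scale-1)·z/height = 1 + (0.85-1)·7.25/8 = 0.864063
θ = twist·z/height = 261°·7.25/8 = 236.5313° = 4.128249 rad
cos θ = -0.551482, sin θ = -0.834187 (intermediates below are computed at full precision and shown rounded to 5 d.p.)
v1: (-5,3.5) → rotate → (5.67706,2.24075) → ×s → (4.90534,1.93614) → (4.91,1.94)
v2: (-3.5,-3.5) → rotate → (-0.98947,4.84984) → ×s → (-0.85496,4.19057) → (-0.85,4.19)
v3: (4.5,-3) → rotate → (-4.98423,-2.09939) → ×s → (-4.30669,-1.81401) → (-4.31,-1.81)
v4: (4.5,2) → rotate → (-0.81330,-4.85680) → ×s → (-0.70274,-4.19658) → (-0.70,-4.20)
v5: (4,3.5) → rotate → (0.71373,-5.26693) → ×s → (0.61670,-4.55096) → (0.62,-4.55)
v6: (0.5,4.5) → rotate → (3.47810,-2.89876) → ×s → (3.00530,-2.50471) → (3.01,-2.50)
v7: (-4.5,4.5) → rotate → (6.23551,1.27217) → ×s → (5.38787,1.09924) → (5.39,1.10)
v8: (-5,4) → rotate → (6.09416,1.96501) → ×s → (5.26573,1.69789) → (5.27,1.70)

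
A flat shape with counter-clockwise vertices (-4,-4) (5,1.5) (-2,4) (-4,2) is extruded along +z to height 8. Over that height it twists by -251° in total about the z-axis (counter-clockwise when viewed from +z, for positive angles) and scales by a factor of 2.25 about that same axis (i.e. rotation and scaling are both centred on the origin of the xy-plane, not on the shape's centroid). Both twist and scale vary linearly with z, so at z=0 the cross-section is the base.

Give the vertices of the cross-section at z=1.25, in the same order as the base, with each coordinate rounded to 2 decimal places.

t = z/height = 1.25/8 = 0.15625
s = 1 + (scale-1)·z/height = 1 + (2.25-1)·1.25/8 = 1.195313
θ = twist·z/height = -251°·1.25/8 = -39.2188° = -0.684496 rad
cos θ = 0.774738, sin θ = -0.632283 (intermediates below are computed at full precision and shown rounded to 5 d.p.)
v1: (-4,-4) → rotate → (-5.62808,-0.56982) → ×s → (-6.72732,-0.68111) → (-6.73,-0.68)
v2: (5,1.5) → rotate → (4.82211,-1.99931) → ×s → (5.76393,-2.38980) → (5.76,-2.39)
v3: (-2,4) → rotate → (0.97966,4.36352) → ×s → (1.17100,5.21577) → (1.17,5.22)
v4: (-4,2) → rotate → (-1.83438,4.07861) → ×s → (-2.19266,4.87521) → (-2.19,4.88)

Cross-section at z=1.25: (-6.73,-0.68) (5.76,-2.39) (1.17,5.22) (-2.19,4.88)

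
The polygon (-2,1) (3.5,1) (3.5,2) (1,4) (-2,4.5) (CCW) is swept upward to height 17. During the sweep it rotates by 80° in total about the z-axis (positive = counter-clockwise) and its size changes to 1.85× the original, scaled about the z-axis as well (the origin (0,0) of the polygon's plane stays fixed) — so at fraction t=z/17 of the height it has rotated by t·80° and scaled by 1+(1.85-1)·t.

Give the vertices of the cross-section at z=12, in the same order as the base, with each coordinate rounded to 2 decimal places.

Cross-section at z=12: (-3.10,-1.78) (1.76,5.55) (0.43,6.44) (-4.45,4.87) (-7.77,1.31)

t = z/height = 12/17 = 0.705882
s = 1 + (scale-1)·z/height = 1 + (1.85-1)·12/17 = 1.600000
θ = twist·z/height = 80°·12/17 = 56.4706° = 0.985598 rad
cos θ = 0.552365, sin θ = 0.833602 (intermediates below are computed at full precision and shown rounded to 5 d.p.)
v1: (-2,1) → rotate → (-1.93833,-1.11484) → ×s → (-3.10133,-1.78374) → (-3.10,-1.78)
v2: (3.5,1) → rotate → (1.09968,3.46997) → ×s → (1.75948,5.55196) → (1.76,5.55)
v3: (3.5,2) → rotate → (0.26607,4.02234) → ×s → (0.42572,6.43574) → (0.43,6.44)
v4: (1,4) → rotate → (-2.78204,3.04306) → ×s → (-4.45127,4.86890) → (-4.45,4.87)
v5: (-2,4.5) → rotate → (-4.85594,0.81844) → ×s → (-7.76951,1.30950) → (-7.77,1.31)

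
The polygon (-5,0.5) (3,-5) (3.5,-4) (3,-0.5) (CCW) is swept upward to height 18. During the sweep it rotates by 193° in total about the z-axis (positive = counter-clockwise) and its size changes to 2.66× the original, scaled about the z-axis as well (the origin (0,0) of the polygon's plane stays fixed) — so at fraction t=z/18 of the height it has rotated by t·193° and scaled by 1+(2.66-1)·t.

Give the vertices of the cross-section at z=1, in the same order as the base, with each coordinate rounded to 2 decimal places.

t = z/height = 1/18 = 0.0555556
s = 1 + (scale-1)·z/height = 1 + (2.66-1)·1/18 = 1.092222
θ = twist·z/height = 193°·1/18 = 10.7222° = 0.187138 rad
cos θ = 0.982541, sin θ = 0.186048 (intermediates below are computed at full precision and shown rounded to 5 d.p.)
v1: (-5,0.5) → rotate → (-5.00573,-0.43897) → ×s → (-5.46737,-0.47945) → (-5.47,-0.48)
v2: (3,-5) → rotate → (3.87786,-4.35456) → ×s → (4.23549,-4.75615) → (4.24,-4.76)
v3: (3.5,-4) → rotate → (4.18308,-3.27900) → ×s → (4.56886,-3.58139) → (4.57,-3.58)
v4: (3,-0.5) → rotate → (3.04065,0.06687) → ×s → (3.32106,0.07304) → (3.32,0.07)

Cross-section at z=1: (-5.47,-0.48) (4.24,-4.76) (4.57,-3.58) (3.32,0.07)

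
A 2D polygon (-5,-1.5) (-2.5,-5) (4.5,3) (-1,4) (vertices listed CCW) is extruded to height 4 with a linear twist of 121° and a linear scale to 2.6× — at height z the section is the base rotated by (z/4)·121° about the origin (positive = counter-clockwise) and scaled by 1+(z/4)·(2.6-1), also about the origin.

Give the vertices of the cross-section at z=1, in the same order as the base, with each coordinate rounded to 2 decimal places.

t = z/height = 1/4 = 0.25
s = 1 + (scale-1)·z/height = 1 + (2.6-1)·1/4 = 1.400000
θ = twist·z/height = 121°·1/4 = 30.2500° = 0.527962 rad
cos θ = 0.863836, sin θ = 0.503774 (intermediates below are computed at full precision and shown rounded to 5 d.p.)
v1: (-5,-1.5) → rotate → (-3.56352,-3.81462) → ×s → (-4.98892,-5.34047) → (-4.99,-5.34)
v2: (-2.5,-5) → rotate → (0.35928,-5.57861) → ×s → (0.50299,-7.81006) → (0.50,-7.81)
v3: (4.5,3) → rotate → (2.37594,4.85849) → ×s → (3.32631,6.80189) → (3.33,6.80)
v4: (-1,4) → rotate → (-2.87893,2.95157) → ×s → (-4.03050,4.13220) → (-4.03,4.13)

Cross-section at z=1: (-4.99,-5.34) (0.50,-7.81) (3.33,6.80) (-4.03,4.13)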